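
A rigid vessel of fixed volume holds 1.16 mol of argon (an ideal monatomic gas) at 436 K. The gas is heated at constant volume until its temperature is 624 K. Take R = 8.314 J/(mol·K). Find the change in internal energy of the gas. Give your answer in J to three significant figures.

Constant volume ⇒ W = 0, so Q = ΔU = nCᵥΔT with Cᵥ = 3R/2 = 12.47 J/(mol·K).
ΔU = (1.16)(12.47)(624 − 436) = 2720 J.

ΔU ≈ 2720 J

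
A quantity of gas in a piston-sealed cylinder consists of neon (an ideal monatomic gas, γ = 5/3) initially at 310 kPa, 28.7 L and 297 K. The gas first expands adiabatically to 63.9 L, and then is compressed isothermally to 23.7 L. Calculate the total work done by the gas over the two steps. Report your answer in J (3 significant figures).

Step 1 (adiabatic): W = (P₁V₁ − P₂V₂)/(γ−1) = (8897 − 5218)/0.667 = 5519 J.
After step 1: P = 81.66 kPa, V = 63.9 L, T = 174.2 K.
Step 2 (isothermal): W = P₁V₁ ln(V₂/V₁) = (5218) ln(23.7/63.9) = -5175 J.
W_total = 5519 − 5175 = 343.2 J.

W_total ≈ 343 J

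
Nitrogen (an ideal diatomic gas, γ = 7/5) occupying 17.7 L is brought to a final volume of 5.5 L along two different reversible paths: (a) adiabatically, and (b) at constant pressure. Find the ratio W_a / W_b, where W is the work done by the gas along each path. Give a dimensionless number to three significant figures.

Path (a) adiabatic: W = P₁V₁(1 − (V₁/V₂)^(γ−1))/(γ−1) → W_a/(P₁V₁) = -1.49.
Path (b) isobaric: W = P₁(V₂ − V₁) → W_b/(P₁V₁) = -0.6893.
W_a / W_b = -1.49 / -0.6893 = 2.162.

W_a / W_b ≈ 2.16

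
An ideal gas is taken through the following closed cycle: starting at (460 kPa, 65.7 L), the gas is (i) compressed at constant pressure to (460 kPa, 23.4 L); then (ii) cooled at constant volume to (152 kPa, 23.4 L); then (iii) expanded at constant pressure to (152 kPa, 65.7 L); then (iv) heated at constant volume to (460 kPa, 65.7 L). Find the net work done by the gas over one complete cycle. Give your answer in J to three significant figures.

W_net ≈ -13000 J

Constant-volume legs do no work.
W(i) = (460)(23.4 − 65.7) = -19458 J; W(iii) = (152)(65.7 − 23.4) = 6430 J.
W_net = -19458 + 6430 = -13028 J (the counter-clockwise enclosed area).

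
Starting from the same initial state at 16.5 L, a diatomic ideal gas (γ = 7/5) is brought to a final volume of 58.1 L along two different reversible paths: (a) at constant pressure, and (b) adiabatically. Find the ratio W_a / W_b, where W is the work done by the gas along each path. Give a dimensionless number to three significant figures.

Path (a) isobaric: W = P₁(V₂ − V₁) → W_a/(P₁V₁) = 2.521.
Path (b) adiabatic: W = P₁V₁(1 − (V₁/V₂)^(γ−1))/(γ−1) → W_b/(P₁V₁) = 0.989.
W_a / W_b = 2.521 / 0.989 = 2.549.

W_a / W_b ≈ 2.55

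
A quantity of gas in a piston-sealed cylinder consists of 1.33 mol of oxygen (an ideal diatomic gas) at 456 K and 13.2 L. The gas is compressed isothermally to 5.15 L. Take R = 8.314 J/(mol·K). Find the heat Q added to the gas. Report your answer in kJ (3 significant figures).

Q ≈ -4.75 kJ

Isothermal ⇒ ΔU = 0, so Q = W = nRT ln(V₂/V₁).
Q = (1.33)(8.314)(456) ln(5.15/13.2) = 5042 × -0.9412 = -4746 J.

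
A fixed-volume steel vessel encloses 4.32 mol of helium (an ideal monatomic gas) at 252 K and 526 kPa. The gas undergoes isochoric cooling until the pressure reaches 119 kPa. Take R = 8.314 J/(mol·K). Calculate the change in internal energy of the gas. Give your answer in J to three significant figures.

Constant volume ⇒ W = 0, so Q = ΔU = nCᵥΔT with Cᵥ = 3R/2 = 12.47 J/(mol·K).
At constant V, T₂/T₁ = P₂/P₁ ⇒ ΔT = T₁(P₂/P₁ − 1) = 252·(119/526 − 1) = -195 K.
ΔU = (4.32)(12.47)(-195) = -10505 J.

ΔU ≈ -10500 J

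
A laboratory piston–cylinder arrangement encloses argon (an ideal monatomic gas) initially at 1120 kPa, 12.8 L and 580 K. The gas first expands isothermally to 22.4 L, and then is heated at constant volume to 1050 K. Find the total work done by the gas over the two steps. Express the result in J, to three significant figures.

Step 1 (isothermal): W = P₁V₁ ln(V₂/V₁) = (14336) ln(22.4/12.8) = 8023 J.
Step 2 (isochoric): W = 0 (constant volume).
W_total = 8023 + 0 = 8023 J.

W_total ≈ 8020 J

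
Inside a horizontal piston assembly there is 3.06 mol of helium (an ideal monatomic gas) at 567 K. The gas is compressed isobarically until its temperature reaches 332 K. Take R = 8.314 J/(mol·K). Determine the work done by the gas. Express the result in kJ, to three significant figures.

W ≈ -5.98 kJ

Isobaric: W = P ΔV = nR ΔT.
W = (3.06)(8.314)(332 − 567) = -5979 J.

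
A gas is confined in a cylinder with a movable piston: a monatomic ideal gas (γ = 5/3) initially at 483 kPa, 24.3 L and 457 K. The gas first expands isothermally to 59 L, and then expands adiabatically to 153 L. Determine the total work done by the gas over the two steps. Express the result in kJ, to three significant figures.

W_total ≈ 18.7 kJ

Step 1 (isothermal): W = P₁V₁ ln(V₂/V₁) = (11737) ln(59/24.3) = 10411 J.
After step 1: P = 198.9 kPa, V = 59 L, T = 457 K.
Step 2 (adiabatic): W = (P₁V₁ − P₂V₂)/(γ−1) = (11737 − 6218)/0.667 = 8278 J.
W_total = 10411 + 8278 = 18689 J.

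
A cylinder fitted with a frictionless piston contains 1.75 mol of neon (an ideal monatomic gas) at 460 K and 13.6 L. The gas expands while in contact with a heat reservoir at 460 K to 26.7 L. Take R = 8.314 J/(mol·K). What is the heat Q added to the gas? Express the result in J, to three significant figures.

Isothermal ⇒ ΔU = 0, so Q = W = nRT ln(V₂/V₁).
Q = (1.75)(8.314)(460) ln(26.7/13.6) = 6693 × 0.6746 = 4515 J.

Q ≈ 4510 J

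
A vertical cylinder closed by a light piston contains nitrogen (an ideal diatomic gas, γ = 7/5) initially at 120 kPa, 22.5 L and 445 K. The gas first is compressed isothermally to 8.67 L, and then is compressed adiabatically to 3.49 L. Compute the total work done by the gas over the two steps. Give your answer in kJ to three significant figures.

Step 1 (isothermal): W = P₁V₁ ln(V₂/V₁) = (2700) ln(8.67/22.5) = -2575 J.
After step 1: P = 311.4 kPa, V = 8.67 L, T = 445 K.
Step 2 (adiabatic): W = (P₁V₁ − P₂V₂)/(γ−1) = (2700 − 3885)/0.4 = -2964 J.
W_total = -2575 − 2964 = -5538 J.

W_total ≈ -5.54 kJ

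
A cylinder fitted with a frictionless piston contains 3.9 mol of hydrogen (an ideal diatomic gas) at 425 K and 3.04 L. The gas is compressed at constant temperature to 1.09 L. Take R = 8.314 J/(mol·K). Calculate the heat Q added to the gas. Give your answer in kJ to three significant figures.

Q ≈ -14.1 kJ

Isothermal ⇒ ΔU = 0, so Q = W = nRT ln(V₂/V₁).
Q = (3.9)(8.314)(425) ln(1.09/3.04) = 13780 × -1.026 = -14134 J.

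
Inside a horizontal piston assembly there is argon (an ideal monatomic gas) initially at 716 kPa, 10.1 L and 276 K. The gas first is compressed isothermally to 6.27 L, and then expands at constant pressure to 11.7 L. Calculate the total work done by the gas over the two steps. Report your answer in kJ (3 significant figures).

W_total ≈ 2.82 kJ

Step 1 (isothermal): W = P₁V₁ ln(V₂/V₁) = (7232) ln(6.27/10.1) = -3448 J.
After step 1: P = 1153 kPa, V = 6.27 L, T = 276 K.
Step 2 (isobaric): W = PΔV = (1153 kPa)(11.7 − 6.27 L) = 6263 J.
W_total = -3448 + 6263 = 2815 J.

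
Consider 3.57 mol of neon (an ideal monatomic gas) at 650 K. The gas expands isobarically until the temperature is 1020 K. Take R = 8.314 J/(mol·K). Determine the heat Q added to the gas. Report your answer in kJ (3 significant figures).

Isobaric: W = nRΔT = (3.57)(8.314)(370) = 10982 J.
ΔU = nCᵥΔT with Cᵥ = 3R/2: ΔU = (3.57)(12.47)(370) = 16473 J.
Q = ΔU + W = 16473 + 10982 = 27455 J.

Q ≈ 27.5 kJ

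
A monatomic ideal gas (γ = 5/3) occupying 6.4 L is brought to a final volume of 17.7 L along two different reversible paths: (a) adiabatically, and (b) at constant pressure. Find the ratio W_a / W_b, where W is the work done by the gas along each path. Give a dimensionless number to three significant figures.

Path (a) adiabatic: W = P₁V₁(1 − (V₁/V₂)^(γ−1))/(γ−1) → W_a/(P₁V₁) = 0.7387.
Path (b) isobaric: W = P₁(V₂ − V₁) → W_b/(P₁V₁) = 1.766.
W_a / W_b = 0.7387 / 1.766 = 0.4184.

W_a / W_b ≈ 0.418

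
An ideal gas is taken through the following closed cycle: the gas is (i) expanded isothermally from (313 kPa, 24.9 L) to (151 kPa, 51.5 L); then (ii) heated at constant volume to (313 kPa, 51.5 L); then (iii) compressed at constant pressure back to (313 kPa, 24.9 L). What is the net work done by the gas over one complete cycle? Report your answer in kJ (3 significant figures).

W_net ≈ -2.66 kJ

Leg (i): W = PᵢVᵢ ln(V_f/Vᵢ) = (7794) ln(51.5/24.9) = 5664 J.
Leg (ii): W = 0.
Leg (iii): W = PΔV = (313)(24.9 − 51.5) = -8326 J.
W_net = 5664 − 8326 = -2662 J.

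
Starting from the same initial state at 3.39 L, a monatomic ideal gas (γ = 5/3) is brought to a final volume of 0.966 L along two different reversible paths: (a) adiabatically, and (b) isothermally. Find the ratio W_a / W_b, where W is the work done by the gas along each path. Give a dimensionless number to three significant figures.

W_a / W_b ≈ 1.56

Path (a) adiabatic: W = P₁V₁(1 − (V₁/V₂)^(γ−1))/(γ−1) → W_a/(P₁V₁) = -1.964.
Path (b) isothermal: W = P₁V₁ ln(V₂/V₁) → W_b/(P₁V₁) = -1.255.
W_a / W_b = -1.964 / -1.255 = 1.564.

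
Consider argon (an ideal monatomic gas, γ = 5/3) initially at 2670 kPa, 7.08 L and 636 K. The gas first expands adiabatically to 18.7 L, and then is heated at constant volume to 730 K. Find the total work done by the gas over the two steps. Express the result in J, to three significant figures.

W_total ≈ 13500 J

Step 1 (adiabatic): W = (P₁V₁ − P₂V₂)/(γ−1) = (18904 − 9893)/0.667 = 13516 J.
Step 2 (isochoric): W = 0 (constant volume).
W_total = 13516 + 0 = 13516 J.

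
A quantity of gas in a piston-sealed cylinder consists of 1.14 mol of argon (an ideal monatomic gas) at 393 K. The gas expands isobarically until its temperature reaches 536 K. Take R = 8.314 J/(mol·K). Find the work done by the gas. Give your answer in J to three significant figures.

W ≈ 1360 J

Isobaric: W = P ΔV = nR ΔT.
W = (1.14)(8.314)(536 − 393) = 1355 J.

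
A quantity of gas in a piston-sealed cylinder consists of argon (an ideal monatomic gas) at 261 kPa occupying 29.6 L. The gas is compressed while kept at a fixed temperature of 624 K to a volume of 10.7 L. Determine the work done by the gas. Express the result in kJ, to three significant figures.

W ≈ -7.86 kJ

Isothermal: W = nRT ln(V₂/V₁) = P₁V₁ ln(V₂/V₁).
P₁V₁ = (261 kPa)(29.6 L) = 7726 J.
W = 7726 × ln(10.7/29.6) = 7726 × -1.018
W_by_gas = -7861 J.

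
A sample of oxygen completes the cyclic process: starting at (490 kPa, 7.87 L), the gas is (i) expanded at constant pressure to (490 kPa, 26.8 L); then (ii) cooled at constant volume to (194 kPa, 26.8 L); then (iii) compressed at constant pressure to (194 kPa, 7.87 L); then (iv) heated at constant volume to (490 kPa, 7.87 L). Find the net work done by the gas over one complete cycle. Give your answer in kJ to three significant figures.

Constant-volume legs do no work.
W(i) = (490)(26.8 − 7.87) = 9276 J; W(iii) = (194)(7.87 − 26.8) = -3672 J.
W_net = 9276 − 3672 = 5603 J (the clockwise enclosed area).

W_net ≈ 5.60 kJ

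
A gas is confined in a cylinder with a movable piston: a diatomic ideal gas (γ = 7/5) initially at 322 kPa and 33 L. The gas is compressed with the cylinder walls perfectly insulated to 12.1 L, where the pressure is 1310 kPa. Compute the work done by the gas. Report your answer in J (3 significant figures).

W ≈ -13100 J

Adiabatic: W = (P₁V₁ − P₂V₂)/(γ − 1) with γ = 7/5.
P₁V₁ = 10626 J, P₂V₂ = 15851 J.
W = (10626 − 15851) / 0.4 = -13063 J.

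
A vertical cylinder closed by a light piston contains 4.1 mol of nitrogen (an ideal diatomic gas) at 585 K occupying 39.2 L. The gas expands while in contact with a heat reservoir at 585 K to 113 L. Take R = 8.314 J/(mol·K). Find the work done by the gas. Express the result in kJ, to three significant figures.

W ≈ 21.1 kJ

Isothermal: W = nRT ln(V₂/V₁).
W = (4.1)(8.314)(585) × ln(113/39.2)
  = 19941 × 1.059
W_by_gas = 21112 J.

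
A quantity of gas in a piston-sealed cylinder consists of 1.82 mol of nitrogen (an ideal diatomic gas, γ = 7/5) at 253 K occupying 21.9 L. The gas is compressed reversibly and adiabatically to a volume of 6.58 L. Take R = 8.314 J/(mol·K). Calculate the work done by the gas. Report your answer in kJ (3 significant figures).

Adiabatic: TV^(γ−1) = const with γ = 7/5.
T₂ = T₁ (V₁/V₂)^(γ−1) = 253 × (21.9/6.58)^0.4 = 253 × 1.618 = 409.3 K.
W_by = nCᵥ(T₁ − T₂) = (1.82)(20.79)(253 − 409.3) = -5911 J.

W ≈ -5.91 kJ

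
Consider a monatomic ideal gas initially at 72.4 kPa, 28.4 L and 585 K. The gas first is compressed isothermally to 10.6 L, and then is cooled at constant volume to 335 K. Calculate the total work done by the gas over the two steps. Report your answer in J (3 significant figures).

W_total ≈ -2030 J

Step 1 (isothermal): W = P₁V₁ ln(V₂/V₁) = (2056) ln(10.6/28.4) = -2026 J.
Step 2 (isochoric): W = 0 (constant volume).
W_total = -2026 + 0 = -2026 J.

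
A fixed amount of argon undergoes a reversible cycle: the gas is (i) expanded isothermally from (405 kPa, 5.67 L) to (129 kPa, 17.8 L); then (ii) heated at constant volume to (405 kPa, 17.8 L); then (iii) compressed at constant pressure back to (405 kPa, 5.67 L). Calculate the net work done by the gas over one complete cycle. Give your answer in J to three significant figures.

Leg (i): W = PᵢVᵢ ln(V_f/Vᵢ) = (2296) ln(17.8/5.67) = 2627 J.
Leg (ii): W = 0.
Leg (iii): W = PΔV = (405)(5.67 − 17.8) = -4913 J.
W_net = 2627 − 4913 = -2286 J.

W_net ≈ -2290 J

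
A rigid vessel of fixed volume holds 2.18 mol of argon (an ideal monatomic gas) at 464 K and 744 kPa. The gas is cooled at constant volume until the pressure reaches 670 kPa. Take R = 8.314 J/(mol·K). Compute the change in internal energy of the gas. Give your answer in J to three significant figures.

ΔU ≈ -1250 J

Constant volume ⇒ W = 0, so Q = ΔU = nCᵥΔT with Cᵥ = 3R/2 = 12.47 J/(mol·K).
At constant V, T₂/T₁ = P₂/P₁ ⇒ ΔT = T₁(P₂/P₁ − 1) = 464·(670/744 − 1) = -46.15 K.
ΔU = (2.18)(12.47)(-46.15) = -1255 J.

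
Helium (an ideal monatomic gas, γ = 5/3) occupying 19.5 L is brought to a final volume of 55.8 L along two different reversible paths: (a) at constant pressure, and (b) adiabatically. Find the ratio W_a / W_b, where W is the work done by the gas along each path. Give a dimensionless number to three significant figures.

W_a / W_b ≈ 2.46

Path (a) isobaric: W = P₁(V₂ − V₁) → W_a/(P₁V₁) = 1.862.
Path (b) adiabatic: W = P₁V₁(1 − (V₁/V₂)^(γ−1))/(γ−1) → W_b/(P₁V₁) = 0.7558.
W_a / W_b = 1.862 / 0.7558 = 2.463.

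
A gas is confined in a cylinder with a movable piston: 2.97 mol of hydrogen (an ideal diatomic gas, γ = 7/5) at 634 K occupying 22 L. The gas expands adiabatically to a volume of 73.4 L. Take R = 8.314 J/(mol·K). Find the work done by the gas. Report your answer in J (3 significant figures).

Adiabatic: TV^(γ−1) = const with γ = 7/5.
T₂ = T₁ (V₁/V₂)^(γ−1) = 634 × (22/73.4)^0.4 = 634 × 0.6176 = 391.5 K.
W_by = nCᵥ(T₁ − T₂) = (2.97)(20.79)(634 − 391.5) = 14967 J.

W ≈ 15000 J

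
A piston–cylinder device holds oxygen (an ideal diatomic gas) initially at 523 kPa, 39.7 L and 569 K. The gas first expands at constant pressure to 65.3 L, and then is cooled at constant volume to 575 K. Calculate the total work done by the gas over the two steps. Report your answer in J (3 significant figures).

W_total ≈ 13400 J

Step 1 (isobaric): W = PΔV = (523 kPa)(65.3 − 39.7 L) = 13389 J.
Step 2 (isochoric): W = 0 (constant volume).
W_total = 13389 + 0 = 13389 J.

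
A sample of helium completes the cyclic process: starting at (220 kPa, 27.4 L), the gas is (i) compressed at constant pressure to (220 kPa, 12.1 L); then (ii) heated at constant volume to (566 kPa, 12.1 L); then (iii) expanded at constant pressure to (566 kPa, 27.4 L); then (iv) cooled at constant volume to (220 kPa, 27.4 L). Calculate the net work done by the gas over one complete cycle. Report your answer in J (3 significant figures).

W_net ≈ 5290 J

Constant-volume legs do no work.
W(i) = (220)(12.1 − 27.4) = -3366 J; W(iii) = (566)(27.4 − 12.1) = 8660 J.
W_net = -3366 + 8660 = 5294 J (the clockwise enclosed area).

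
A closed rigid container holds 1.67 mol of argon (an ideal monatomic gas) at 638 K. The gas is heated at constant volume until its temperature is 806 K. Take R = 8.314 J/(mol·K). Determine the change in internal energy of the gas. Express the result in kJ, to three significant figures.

Constant volume ⇒ W = 0, so Q = ΔU = nCᵥΔT with Cᵥ = 3R/2 = 12.47 J/(mol·K).
ΔU = (1.67)(12.47)(806 − 638) = 3499 J.

ΔU ≈ 3.50 kJ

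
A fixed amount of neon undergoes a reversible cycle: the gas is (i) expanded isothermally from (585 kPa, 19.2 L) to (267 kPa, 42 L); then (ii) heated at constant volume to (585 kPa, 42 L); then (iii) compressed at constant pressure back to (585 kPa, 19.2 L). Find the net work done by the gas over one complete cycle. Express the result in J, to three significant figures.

W_net ≈ -4550 J

Leg (i): W = PᵢVᵢ ln(V_f/Vᵢ) = (11232) ln(42/19.2) = 8792 J.
Leg (ii): W = 0.
Leg (iii): W = PΔV = (585)(19.2 − 42) = -13338 J.
W_net = 8792 − 13338 = -4546 J.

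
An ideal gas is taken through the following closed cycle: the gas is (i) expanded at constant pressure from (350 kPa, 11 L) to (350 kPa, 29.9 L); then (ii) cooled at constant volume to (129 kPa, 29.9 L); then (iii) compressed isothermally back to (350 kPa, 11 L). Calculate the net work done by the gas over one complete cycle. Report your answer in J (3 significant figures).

Leg (i): W = PΔV = (350)(29.9 − 11) = 6615 J.
Leg (ii): W = 0.
Leg (iii): W = PᵢVᵢ ln(V_f/Vᵢ) = (3857) ln(11/29.9) = -3857 J.
W_net = 6615 − 3857 = 2758 J.

W_net ≈ 2760 J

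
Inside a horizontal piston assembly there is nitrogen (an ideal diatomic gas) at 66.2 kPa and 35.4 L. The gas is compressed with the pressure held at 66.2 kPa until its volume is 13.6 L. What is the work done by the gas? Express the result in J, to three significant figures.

W ≈ -1440 J

Isobaric: W = P ΔV.
W = (66.2 kPa)(13.6 − 35.4 L) = (66.2)(-21.8) = -1443 J.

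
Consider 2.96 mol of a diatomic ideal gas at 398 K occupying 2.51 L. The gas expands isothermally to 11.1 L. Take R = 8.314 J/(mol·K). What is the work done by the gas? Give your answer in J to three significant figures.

Isothermal: W = nRT ln(V₂/V₁).
W = (2.96)(8.314)(398) × ln(11.1/2.51)
  = 9795 × 1.487
W_by_gas = 14561 J.

W ≈ 14600 J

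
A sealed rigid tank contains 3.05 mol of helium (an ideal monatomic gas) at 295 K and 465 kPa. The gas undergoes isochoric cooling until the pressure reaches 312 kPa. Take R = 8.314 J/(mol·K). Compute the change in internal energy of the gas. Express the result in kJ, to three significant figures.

ΔU ≈ -3.69 kJ

Constant volume ⇒ W = 0, so Q = ΔU = nCᵥΔT with Cᵥ = 3R/2 = 12.47 J/(mol·K).
At constant V, T₂/T₁ = P₂/P₁ ⇒ ΔT = T₁(P₂/P₁ − 1) = 295·(312/465 − 1) = -97.06 K.
ΔU = (3.05)(12.47)(-97.06) = -3692 J.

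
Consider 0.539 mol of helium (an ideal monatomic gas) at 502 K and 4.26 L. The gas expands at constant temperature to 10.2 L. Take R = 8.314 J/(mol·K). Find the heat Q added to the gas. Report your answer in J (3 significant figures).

Q ≈ 1960 J

Isothermal ⇒ ΔU = 0, so Q = W = nRT ln(V₂/V₁).
Q = (0.539)(8.314)(502) ln(10.2/4.26) = 2250 × 0.8731 = 1964 J.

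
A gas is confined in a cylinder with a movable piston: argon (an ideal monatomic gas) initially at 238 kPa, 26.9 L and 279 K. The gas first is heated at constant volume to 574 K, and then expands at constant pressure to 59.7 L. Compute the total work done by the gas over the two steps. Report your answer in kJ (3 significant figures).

W_total ≈ 16.1 kJ

Step 1 (isochoric): W = 0 (constant volume).
After step 1: P = 489.6 kPa (V unchanged).
Step 2 (isobaric): W = PΔV = (489.6 kPa)(59.7 − 26.9 L) = 16060 J.
W_total = 0 + 16060 = 16060 J.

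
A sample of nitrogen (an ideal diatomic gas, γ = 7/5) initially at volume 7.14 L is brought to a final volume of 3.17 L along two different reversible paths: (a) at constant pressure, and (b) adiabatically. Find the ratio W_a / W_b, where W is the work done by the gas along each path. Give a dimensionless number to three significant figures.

W_a / W_b ≈ 0.580

Path (a) isobaric: W = P₁(V₂ − V₁) → W_a/(P₁V₁) = -0.556.
Path (b) adiabatic: W = P₁V₁(1 − (V₁/V₂)^(γ−1))/(γ−1) → W_b/(P₁V₁) = -0.9594.
W_a / W_b = -0.556 / -0.9594 = 0.5796.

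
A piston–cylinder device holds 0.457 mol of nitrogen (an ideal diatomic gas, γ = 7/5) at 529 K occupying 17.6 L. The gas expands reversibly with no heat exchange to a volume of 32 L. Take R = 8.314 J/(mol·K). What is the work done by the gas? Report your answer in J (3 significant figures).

Adiabatic: TV^(γ−1) = const with γ = 7/5.
T₂ = T₁ (V₁/V₂)^(γ−1) = 529 × (17.6/32)^0.4 = 529 × 0.7873 = 416.5 K.
W_by = nCᵥ(T₁ − T₂) = (0.457)(20.79)(529 − 416.5) = 1069 J.

W ≈ 1070 J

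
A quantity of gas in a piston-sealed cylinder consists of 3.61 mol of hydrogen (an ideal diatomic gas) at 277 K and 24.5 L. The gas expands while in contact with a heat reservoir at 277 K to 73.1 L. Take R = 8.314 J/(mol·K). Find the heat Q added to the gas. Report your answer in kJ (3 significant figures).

Q ≈ 9.09 kJ

Isothermal ⇒ ΔU = 0, so Q = W = nRT ln(V₂/V₁).
Q = (3.61)(8.314)(277) ln(73.1/24.5) = 8314 × 1.093 = 9088 J.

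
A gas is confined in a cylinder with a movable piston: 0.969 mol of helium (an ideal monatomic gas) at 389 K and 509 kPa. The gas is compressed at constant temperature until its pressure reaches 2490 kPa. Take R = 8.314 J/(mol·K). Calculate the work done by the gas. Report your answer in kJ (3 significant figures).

W ≈ -4.98 kJ

Isothermal process: W = nRT ln(V₂/V₁) = nRT ln(P₁/P₂).
W = (0.969)(8.314)(389) × ln(509/2490)
  = 3134 × ln(0.2044) = 3134 × -1.588
W_by_gas = -4975 J.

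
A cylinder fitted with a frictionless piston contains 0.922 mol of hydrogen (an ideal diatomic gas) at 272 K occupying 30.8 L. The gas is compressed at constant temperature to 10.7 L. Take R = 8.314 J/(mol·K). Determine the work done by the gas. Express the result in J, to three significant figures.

Isothermal: W = nRT ln(V₂/V₁).
W = (0.922)(8.314)(272) × ln(10.7/30.8)
  = 2085 × -1.057
W_by_gas = -2204 J.

W ≈ -2200 J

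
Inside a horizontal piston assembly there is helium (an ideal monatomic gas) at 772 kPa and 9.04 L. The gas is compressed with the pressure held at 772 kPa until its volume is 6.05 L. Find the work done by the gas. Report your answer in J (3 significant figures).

W ≈ -2310 J

Isobaric: W = P ΔV.
W = (772 kPa)(6.05 − 9.04 L) = (772)(-2.99) = -2308 J.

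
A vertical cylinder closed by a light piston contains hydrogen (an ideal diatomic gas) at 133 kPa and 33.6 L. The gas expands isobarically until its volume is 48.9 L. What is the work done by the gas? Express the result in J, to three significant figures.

W ≈ 2030 J

Isobaric: W = P ΔV.
W = (133 kPa)(48.9 − 33.6 L) = (133)(15.3) = 2035 J.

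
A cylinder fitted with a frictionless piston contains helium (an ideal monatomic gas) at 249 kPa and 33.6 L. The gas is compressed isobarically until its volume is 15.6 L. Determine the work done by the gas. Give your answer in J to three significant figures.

Isobaric: W = P ΔV.
W = (249 kPa)(15.6 − 33.6 L) = (249)(-18) = -4482 J.

W ≈ -4480 J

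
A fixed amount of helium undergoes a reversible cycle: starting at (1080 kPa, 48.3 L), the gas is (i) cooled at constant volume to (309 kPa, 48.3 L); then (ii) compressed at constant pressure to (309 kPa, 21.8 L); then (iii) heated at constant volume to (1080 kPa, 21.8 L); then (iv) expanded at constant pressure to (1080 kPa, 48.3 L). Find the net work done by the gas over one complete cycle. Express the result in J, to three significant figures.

Constant-volume legs do no work.
W(ii) = (309)(21.8 − 48.3) = -8188 J; W(iv) = (1080)(48.3 − 21.8) = 28620 J.
W_net = -8188 + 28620 = 20431 J (the clockwise enclosed area).

W_net ≈ 20400 J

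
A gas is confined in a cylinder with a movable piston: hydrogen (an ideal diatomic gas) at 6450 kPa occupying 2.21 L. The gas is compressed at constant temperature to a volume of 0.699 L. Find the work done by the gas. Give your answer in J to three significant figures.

Isothermal: W = nRT ln(V₂/V₁) = P₁V₁ ln(V₂/V₁).
P₁V₁ = (6450 kPa)(2.21 L) = 14254 J.
W = 14254 × ln(0.699/2.21) = 14254 × -1.151
W_by_gas = -16408 J.

W ≈ -16400 J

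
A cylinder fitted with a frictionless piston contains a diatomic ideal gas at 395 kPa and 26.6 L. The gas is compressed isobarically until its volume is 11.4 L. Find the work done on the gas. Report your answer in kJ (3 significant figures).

Isobaric: W = P ΔV.
W = (395 kPa)(11.4 − 26.6 L) = (395)(-15.2) = -6004 J.
Work on gas = −W_by = 6004 J.

W ≈ 6.00 kJ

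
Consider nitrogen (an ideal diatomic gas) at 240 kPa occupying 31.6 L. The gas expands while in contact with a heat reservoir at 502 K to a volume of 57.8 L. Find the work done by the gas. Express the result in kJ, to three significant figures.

W ≈ 4.58 kJ

Isothermal: W = nRT ln(V₂/V₁) = P₁V₁ ln(V₂/V₁).
P₁V₁ = (240 kPa)(31.6 L) = 7584 J.
W = 7584 × ln(57.8/31.6) = 7584 × 0.6038
W_by_gas = 4579 J.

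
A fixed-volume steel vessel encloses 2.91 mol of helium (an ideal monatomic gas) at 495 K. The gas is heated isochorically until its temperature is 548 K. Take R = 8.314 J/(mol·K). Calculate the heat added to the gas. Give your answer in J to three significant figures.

Q ≈ 1920 J

Constant volume ⇒ W = 0, so Q = ΔU = nCᵥΔT with Cᵥ = 3R/2 = 12.47 J/(mol·K).
ΔU = (2.91)(12.47)(548 − 495) = 1923 J.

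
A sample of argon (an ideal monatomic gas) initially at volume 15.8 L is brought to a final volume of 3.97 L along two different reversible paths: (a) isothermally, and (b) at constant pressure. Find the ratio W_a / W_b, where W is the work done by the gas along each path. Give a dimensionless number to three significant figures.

W_a / W_b ≈ 1.84

Path (a) isothermal: W = P₁V₁ ln(V₂/V₁) → W_a/(P₁V₁) = -1.381.
Path (b) isobaric: W = P₁(V₂ − V₁) → W_b/(P₁V₁) = -0.7487.
W_a / W_b = -1.381 / -0.7487 = 1.845.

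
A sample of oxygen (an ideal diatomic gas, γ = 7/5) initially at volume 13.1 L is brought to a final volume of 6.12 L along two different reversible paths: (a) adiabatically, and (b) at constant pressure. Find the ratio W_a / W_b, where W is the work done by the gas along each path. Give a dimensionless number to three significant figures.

W_a / W_b ≈ 1.67

Path (a) adiabatic: W = P₁V₁(1 − (V₁/V₂)^(γ−1))/(γ−1) → W_a/(P₁V₁) = -0.8896.
Path (b) isobaric: W = P₁(V₂ − V₁) → W_b/(P₁V₁) = -0.5328.
W_a / W_b = -0.8896 / -0.5328 = 1.67.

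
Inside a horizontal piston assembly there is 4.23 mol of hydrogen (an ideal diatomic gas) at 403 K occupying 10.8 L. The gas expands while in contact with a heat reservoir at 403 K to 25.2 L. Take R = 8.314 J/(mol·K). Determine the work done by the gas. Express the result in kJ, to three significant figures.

W ≈ 12.0 kJ

Isothermal: W = nRT ln(V₂/V₁).
W = (4.23)(8.314)(403) × ln(25.2/10.8)
  = 14173 × 0.8473
W_by_gas = 12009 J.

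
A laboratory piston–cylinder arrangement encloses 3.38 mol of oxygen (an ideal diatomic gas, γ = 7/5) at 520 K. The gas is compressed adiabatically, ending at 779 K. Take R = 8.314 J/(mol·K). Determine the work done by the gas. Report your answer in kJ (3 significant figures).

W ≈ -18.2 kJ

Adiabatic ⇒ Q = 0, so W_by = −ΔU = nCᵥ(T₁ − T₂).
Cᵥ = 5R/2 = 20.79 J/(mol·K).
W = (3.38)(20.79)(520 − 779) = -18196 J.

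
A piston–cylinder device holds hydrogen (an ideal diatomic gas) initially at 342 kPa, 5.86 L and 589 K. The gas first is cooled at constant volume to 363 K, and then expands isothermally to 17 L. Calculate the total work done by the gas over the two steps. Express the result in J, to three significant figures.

Step 1 (isochoric): W = 0 (constant volume).
After step 1: P = 210.8 kPa (V unchanged).
Step 2 (isothermal): W = P₁V₁ ln(V₂/V₁) = (1235) ln(17/5.86) = 1315 J.
W_total = 0 + 1315 = 1315 J.

W_total ≈ 1320 J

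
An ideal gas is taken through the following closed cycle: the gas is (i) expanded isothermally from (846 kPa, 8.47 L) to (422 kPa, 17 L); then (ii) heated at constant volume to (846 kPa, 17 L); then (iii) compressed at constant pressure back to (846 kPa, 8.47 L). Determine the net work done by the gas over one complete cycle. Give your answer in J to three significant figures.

W_net ≈ -2220 J

Leg (i): W = PᵢVᵢ ln(V_f/Vᵢ) = (7166) ln(17/8.47) = 4992 J.
Leg (ii): W = 0.
Leg (iii): W = PΔV = (846)(8.47 − 17) = -7216 J.
W_net = 4992 − 7216 = -2224 J.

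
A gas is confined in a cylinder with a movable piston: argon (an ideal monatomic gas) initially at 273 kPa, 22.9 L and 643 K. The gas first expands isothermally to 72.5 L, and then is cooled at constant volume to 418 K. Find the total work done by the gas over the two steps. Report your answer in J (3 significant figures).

W_total ≈ 7200 J

Step 1 (isothermal): W = P₁V₁ ln(V₂/V₁) = (6252) ln(72.5/22.9) = 7205 J.
Step 2 (isochoric): W = 0 (constant volume).
W_total = 7205 + 0 = 7205 J.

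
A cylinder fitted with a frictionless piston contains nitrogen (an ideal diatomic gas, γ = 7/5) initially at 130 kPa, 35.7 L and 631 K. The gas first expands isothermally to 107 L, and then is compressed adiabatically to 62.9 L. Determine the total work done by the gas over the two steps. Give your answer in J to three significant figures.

W_total ≈ 2350 J

Step 1 (isothermal): W = P₁V₁ ln(V₂/V₁) = (4641) ln(107/35.7) = 5094 J.
After step 1: P = 43.37 kPa, V = 107 L, T = 631 K.
Step 2 (adiabatic): W = (P₁V₁ − P₂V₂)/(γ−1) = (4641 − 5740)/0.4 = -2747 J.
W_total = 5094 − 2747 = 2347 J.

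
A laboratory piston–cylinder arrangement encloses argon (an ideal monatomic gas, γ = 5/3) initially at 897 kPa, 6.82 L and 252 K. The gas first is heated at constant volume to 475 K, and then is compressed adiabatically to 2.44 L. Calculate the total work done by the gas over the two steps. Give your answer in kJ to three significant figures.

Step 1 (isochoric): W = 0 (constant volume).
After step 1: P = 1691 kPa (V unchanged).
Step 2 (adiabatic): W = (P₁V₁ − P₂V₂)/(γ−1) = (11531 − 22881)/0.667 = -17024 J.
W_total = 0 − 17024 = -17024 J.

W_total ≈ -17.0 kJ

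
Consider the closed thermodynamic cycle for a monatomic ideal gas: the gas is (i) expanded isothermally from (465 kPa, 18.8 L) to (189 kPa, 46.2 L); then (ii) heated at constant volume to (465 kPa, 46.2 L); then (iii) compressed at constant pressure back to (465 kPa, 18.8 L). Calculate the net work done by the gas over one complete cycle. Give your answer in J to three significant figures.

Leg (i): W = PᵢVᵢ ln(V_f/Vᵢ) = (8742) ln(46.2/18.8) = 7860 J.
Leg (ii): W = 0.
Leg (iii): W = PΔV = (465)(18.8 − 46.2) = -12741 J.
W_net = 7860 − 12741 = -4881 J.

W_net ≈ -4880 J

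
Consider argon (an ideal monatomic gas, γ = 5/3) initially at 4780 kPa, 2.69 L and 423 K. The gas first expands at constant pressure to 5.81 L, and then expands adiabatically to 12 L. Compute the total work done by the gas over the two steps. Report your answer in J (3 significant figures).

Step 1 (isobaric): W = PΔV = (4780 kPa)(5.81 − 2.69 L) = 14914 J.
After step 1: P = 4780 kPa, V = 5.81 L, T = 913.6 K.
Step 2 (adiabatic): W = (P₁V₁ − P₂V₂)/(γ−1) = (27772 − 17124)/0.667 = 15972 J.
W_total = 14914 + 15972 = 30886 J.

W_total ≈ 30900 J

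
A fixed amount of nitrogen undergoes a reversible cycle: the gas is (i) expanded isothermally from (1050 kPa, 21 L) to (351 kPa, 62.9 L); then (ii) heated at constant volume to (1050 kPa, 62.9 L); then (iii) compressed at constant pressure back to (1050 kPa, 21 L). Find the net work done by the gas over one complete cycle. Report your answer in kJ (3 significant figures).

Leg (i): W = PᵢVᵢ ln(V_f/Vᵢ) = (22050) ln(62.9/21) = 24189 J.
Leg (ii): W = 0.
Leg (iii): W = PΔV = (1050)(21 − 62.9) = -43995 J.
W_net = 24189 − 43995 = -19806 J.

W_net ≈ -19.8 kJ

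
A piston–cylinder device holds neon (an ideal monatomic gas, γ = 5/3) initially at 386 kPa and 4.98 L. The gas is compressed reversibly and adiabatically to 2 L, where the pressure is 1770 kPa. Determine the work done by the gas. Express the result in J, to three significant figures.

W ≈ -2430 J

Adiabatic: W = (P₁V₁ − P₂V₂)/(γ − 1) with γ = 5/3.
P₁V₁ = 1922 J, P₂V₂ = 3540 J.
W = (1922 − 3540) / 0.6667 = -2427 J.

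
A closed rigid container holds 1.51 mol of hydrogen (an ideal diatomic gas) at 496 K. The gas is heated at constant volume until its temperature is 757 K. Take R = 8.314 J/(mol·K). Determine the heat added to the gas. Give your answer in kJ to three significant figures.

Constant volume ⇒ W = 0, so Q = ΔU = nCᵥΔT with Cᵥ = 5R/2 = 20.79 J/(mol·K).
ΔU = (1.51)(20.79)(757 − 496) = 8192 J.

Q ≈ 8.19 kJ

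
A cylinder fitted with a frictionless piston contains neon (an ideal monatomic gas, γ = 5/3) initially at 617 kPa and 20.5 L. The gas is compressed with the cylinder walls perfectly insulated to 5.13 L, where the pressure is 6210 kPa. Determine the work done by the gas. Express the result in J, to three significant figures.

Adiabatic: W = (P₁V₁ − P₂V₂)/(γ − 1) with γ = 5/3.
P₁V₁ = 12648 J, P₂V₂ = 31857 J.
W = (12648 − 31857) / 0.6667 = -28813 J.

W ≈ -28800 J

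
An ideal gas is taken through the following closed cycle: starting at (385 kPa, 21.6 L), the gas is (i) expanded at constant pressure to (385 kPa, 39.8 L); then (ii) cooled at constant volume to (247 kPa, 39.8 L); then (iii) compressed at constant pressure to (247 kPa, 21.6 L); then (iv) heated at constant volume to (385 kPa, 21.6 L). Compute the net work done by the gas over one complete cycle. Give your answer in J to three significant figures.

W_net ≈ 2510 J

Constant-volume legs do no work.
W(i) = (385)(39.8 − 21.6) = 7007 J; W(iii) = (247)(21.6 − 39.8) = -4495 J.
W_net = 7007 − 4495 = 2512 J (the clockwise enclosed area).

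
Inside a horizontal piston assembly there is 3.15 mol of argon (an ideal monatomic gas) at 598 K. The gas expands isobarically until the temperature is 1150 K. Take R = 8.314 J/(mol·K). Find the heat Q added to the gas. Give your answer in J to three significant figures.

Isobaric: W = nRΔT = (3.15)(8.314)(552) = 14456 J.
ΔU = nCᵥΔT with Cᵥ = 3R/2: ΔU = (3.15)(12.47)(552) = 21685 J.
Q = ΔU + W = 21685 + 14456 = 36141 J.

Q ≈ 36100 J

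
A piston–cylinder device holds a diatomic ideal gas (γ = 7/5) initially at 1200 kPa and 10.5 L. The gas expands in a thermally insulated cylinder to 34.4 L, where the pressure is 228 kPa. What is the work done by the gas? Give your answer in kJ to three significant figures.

Adiabatic: W = (P₁V₁ − P₂V₂)/(γ − 1) with γ = 7/5.
P₁V₁ = 12600 J, P₂V₂ = 7843 J.
W = (12600 − 7843) / 0.4 = 11892 J.

W ≈ 11.9 kJ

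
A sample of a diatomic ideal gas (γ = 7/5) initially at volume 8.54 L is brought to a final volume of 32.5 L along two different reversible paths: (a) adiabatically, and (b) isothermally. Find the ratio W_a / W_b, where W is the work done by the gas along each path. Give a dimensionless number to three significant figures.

Path (a) adiabatic: W = P₁V₁(1 − (V₁/V₂)^(γ−1))/(γ−1) → W_a/(P₁V₁) = 1.035.
Path (b) isothermal: W = P₁V₁ ln(V₂/V₁) → W_b/(P₁V₁) = 1.336.
W_a / W_b = 1.035 / 1.336 = 0.7746.

W_a / W_b ≈ 0.775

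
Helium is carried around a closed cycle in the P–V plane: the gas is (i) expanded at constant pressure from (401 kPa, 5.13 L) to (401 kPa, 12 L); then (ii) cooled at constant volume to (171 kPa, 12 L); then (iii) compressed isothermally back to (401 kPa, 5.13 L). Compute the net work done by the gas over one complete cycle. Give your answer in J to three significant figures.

Leg (i): W = PΔV = (401)(12 − 5.13) = 2755 J.
Leg (ii): W = 0.
Leg (iii): W = PᵢVᵢ ln(V_f/Vᵢ) = (2052) ln(5.13/12) = -1744 J.
W_net = 2755 − 1744 = 1011 J.

W_net ≈ 1010 J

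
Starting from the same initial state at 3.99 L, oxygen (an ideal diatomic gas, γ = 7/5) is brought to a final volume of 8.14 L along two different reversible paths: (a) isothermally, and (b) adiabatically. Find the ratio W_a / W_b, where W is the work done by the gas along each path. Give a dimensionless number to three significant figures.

W_a / W_b ≈ 1.15

Path (a) isothermal: W = P₁V₁ ln(V₂/V₁) → W_a/(P₁V₁) = 0.713.
Path (b) adiabatic: W = P₁V₁(1 − (V₁/V₂)^(γ−1))/(γ−1) → W_b/(P₁V₁) = 0.6203.
W_a / W_b = 0.713 / 0.6203 = 1.149.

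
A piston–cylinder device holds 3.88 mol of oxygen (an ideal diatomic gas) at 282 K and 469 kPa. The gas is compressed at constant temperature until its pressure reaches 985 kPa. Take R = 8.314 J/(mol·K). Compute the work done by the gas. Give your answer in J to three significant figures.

W ≈ -6750 J

Isothermal process: W = nRT ln(V₂/V₁) = nRT ln(P₁/P₂).
W = (3.88)(8.314)(282) × ln(469/985)
  = 9097 × ln(0.4761) = 9097 × -0.742
W_by_gas = -6750 J.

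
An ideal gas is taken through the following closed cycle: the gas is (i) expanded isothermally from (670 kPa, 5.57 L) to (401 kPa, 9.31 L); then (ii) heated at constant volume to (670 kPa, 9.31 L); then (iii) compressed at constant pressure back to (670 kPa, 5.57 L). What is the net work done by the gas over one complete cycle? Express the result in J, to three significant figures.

Leg (i): W = PᵢVᵢ ln(V_f/Vᵢ) = (3732) ln(9.31/5.57) = 1917 J.
Leg (ii): W = 0.
Leg (iii): W = PΔV = (670)(5.57 − 9.31) = -2506 J.
W_net = 1917 − 2506 = -588.7 J.

W_net ≈ -589 J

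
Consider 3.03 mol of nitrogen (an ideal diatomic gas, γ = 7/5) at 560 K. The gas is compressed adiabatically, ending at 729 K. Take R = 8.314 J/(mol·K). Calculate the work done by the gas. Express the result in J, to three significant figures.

Adiabatic ⇒ Q = 0, so W_by = −ΔU = nCᵥ(T₁ − T₂).
Cᵥ = 5R/2 = 20.79 J/(mol·K).
W = (3.03)(20.79)(560 − 729) = -10643 J.

W ≈ -10600 J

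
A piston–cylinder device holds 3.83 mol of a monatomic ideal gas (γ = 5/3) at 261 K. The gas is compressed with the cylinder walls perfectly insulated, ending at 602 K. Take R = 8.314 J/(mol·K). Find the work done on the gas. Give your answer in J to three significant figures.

W ≈ 16300 J

Adiabatic ⇒ Q = 0, so W_by = −ΔU = nCᵥ(T₁ − T₂).
Cᵥ = 3R/2 = 12.47 J/(mol·K).
W = (3.83)(12.47)(261 − 602) = -16288 J.
Work on gas = −W_by = 16288 J.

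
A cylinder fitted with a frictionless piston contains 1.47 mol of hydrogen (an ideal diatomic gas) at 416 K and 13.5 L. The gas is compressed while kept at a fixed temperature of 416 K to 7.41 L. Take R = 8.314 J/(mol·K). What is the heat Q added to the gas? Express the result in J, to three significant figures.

Isothermal ⇒ ΔU = 0, so Q = W = nRT ln(V₂/V₁).
Q = (1.47)(8.314)(416) ln(7.41/13.5) = 5084 × -0.5999 = -3050 J.

Q ≈ -3050 J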